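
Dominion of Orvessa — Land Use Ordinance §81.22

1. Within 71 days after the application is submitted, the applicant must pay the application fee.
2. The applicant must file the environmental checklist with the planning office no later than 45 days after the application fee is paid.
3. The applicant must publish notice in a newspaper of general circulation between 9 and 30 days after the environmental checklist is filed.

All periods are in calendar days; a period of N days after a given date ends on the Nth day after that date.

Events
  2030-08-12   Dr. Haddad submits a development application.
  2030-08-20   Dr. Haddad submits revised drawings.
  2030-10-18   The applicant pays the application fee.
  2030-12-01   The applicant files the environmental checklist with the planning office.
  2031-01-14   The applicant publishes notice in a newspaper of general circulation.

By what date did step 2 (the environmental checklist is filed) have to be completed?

2030-12-02

Step 2 runs from 2030-10-18, when the application fee is paid. 45 days after 2030-10-18 is 2030-12-02.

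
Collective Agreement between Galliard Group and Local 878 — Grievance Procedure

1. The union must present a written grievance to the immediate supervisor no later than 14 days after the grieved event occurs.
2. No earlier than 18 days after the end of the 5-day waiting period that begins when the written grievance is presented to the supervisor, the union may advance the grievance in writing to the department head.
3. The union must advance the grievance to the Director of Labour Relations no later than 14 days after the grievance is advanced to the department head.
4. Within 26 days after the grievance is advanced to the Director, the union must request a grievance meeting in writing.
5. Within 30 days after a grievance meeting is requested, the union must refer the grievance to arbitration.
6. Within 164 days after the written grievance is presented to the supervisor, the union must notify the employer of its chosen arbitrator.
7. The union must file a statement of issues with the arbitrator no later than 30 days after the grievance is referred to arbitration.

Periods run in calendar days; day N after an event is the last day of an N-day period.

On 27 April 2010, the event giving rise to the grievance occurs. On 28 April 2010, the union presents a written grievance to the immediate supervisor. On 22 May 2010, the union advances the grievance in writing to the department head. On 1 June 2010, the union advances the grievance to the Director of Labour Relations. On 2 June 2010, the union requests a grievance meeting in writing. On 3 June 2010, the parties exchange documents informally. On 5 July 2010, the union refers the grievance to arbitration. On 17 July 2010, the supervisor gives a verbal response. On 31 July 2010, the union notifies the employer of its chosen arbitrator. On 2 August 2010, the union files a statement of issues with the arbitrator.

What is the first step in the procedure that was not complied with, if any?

Step 1 — counting 14 days from 27 April 2010 (when the grieved event occurs) gives a deadline of 11 May 2010; 28 April 2010 is within that limit.
Step 2 — must wait 18 days from 3 May 2010 (end of the 5-day waiting period, which began when the written grievance is presented to the supervisor on 28 April 2010), so not before 21 May 2010; 22 May 2010 is on or after that date.
Step 3 — counting 14 days from 22 May 2010 (when the grievance is advanced to the department head) gives a deadline of 5 June 2010; done 1 June 2010 — timely.
Step 4 — counting 26 days from 1 June 2010 (when the grievance is advanced to the Director) gives a deadline of 27 June 2010; done 2 June 2010 — timely.
Step 5 — counting 30 days from 2 June 2010 (when a grievance meeting is requested) gives a deadline of 2 July 2010; 5 July 2010 misses that deadline by 3 days.
Later steps need not be reached.

Step 5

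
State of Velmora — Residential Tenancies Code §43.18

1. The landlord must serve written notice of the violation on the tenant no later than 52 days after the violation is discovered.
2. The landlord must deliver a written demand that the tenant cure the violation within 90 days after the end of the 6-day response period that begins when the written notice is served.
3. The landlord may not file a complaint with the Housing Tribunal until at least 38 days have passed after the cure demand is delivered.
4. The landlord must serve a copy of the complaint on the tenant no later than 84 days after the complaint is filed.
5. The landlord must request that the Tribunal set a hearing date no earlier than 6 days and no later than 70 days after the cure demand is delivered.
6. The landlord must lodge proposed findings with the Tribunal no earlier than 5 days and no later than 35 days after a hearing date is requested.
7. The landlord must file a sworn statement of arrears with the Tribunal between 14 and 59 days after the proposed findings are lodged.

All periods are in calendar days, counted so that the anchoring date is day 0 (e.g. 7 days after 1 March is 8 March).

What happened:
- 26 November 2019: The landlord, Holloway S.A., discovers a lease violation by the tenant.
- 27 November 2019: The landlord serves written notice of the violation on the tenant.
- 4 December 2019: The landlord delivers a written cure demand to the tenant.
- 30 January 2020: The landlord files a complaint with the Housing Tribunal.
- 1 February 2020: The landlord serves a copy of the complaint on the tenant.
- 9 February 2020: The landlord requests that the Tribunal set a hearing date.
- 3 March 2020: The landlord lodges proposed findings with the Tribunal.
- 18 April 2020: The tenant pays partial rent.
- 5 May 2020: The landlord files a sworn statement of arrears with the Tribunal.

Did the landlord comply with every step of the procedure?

Step 1 — counting 52 days from 26 November 2019 (when the violation is discovered) gives a deadline of 17 January 2020; 27 November 2019 is within that limit.
Step 2 — counting 90 days from 3 December 2019 (end of the 6-day response period, which began when the written notice is served on 27 November 2019) gives a deadline of 2 March 2020; done 4 December 2019 — timely.
Step 3 — must wait 38 days from 4 December 2019 (when the cure demand is delivered), so not before 11 January 2020; done 30 January 2020, after the minimum wait.
Step 4 — counting 84 days from 30 January 2020 (when the complaint is filed) gives a deadline of 23 April 2020; completed 1 February 2020, before the deadline.
Step 5 — 6 and 70 days from 4 December 2019 (when the cure demand is delivered) are 10 December 2019 and 12 February 2020 respectively; done 9 February 2020 — within the window.
Step 6 — 5 and 35 days from 9 February 2020 (when a hearing date is requested) are 14 February 2020 and 15 March 2020 respectively; done 3 March 2020, which is between those dates.
Step 7 — 14 and 59 days from 3 March 2020 (when the proposed findings are lodged) are 17 March 2020 and 1 May 2020 respectively; 5 May 2020 is 4 days past the end of the window.

No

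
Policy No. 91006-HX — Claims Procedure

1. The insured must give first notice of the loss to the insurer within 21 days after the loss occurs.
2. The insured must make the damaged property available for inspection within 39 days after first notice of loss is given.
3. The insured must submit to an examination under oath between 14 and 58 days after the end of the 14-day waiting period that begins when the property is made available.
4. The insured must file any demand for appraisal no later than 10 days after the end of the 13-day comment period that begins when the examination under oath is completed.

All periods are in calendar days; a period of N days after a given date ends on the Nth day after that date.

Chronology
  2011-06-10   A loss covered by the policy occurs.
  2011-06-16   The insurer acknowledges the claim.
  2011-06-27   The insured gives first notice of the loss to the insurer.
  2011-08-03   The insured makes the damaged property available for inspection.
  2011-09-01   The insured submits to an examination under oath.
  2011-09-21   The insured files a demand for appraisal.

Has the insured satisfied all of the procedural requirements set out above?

Step 1: 21 days after 2011-06-10 (when the loss occurs) is 2011-07-01; 2011-06-27 is within that limit.
Step 2: 39 days after 2011-06-27 (when first notice of loss is given) is 2011-08-05; completed 2011-08-03, before the deadline.
Step 3: the window is 14–58 days after 2011-08-17 (end of the 14-day waiting period, which began when the property is made available on 2011-08-03), so 2011-08-31 through 2011-10-14; 2011-09-01 falls inside that range.
Step 4: 10 days after 2011-09-14 (end of the 13-day comment period, which began when the examination under oath is completed on 2011-09-01) is 2011-09-24; done 2011-09-21 — timely.

Yes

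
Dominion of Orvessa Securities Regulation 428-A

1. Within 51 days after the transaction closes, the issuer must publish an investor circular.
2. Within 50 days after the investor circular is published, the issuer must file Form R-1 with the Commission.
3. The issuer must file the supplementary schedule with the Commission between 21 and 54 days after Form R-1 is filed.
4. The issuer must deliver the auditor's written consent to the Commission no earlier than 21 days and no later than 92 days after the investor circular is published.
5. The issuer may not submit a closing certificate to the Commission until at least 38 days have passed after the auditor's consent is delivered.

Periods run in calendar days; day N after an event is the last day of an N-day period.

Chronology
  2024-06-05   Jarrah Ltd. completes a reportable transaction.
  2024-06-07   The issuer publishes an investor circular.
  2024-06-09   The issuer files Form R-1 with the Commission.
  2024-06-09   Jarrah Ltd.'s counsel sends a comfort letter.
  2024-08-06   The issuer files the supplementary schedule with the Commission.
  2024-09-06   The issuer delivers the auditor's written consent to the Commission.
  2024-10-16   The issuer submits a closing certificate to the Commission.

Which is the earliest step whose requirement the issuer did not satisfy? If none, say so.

Step 1 — counting 51 days from 2024-06-05 (when the transaction closes) gives a deadline of 2024-07-26; completed 2024-06-07, before the deadline.
Step 2 — counting 50 days from 2024-06-07 (when the investor circular is published) gives a deadline of 2024-07-27; done 2024-06-09 — timely.
Step 3 — 21 and 54 days from 2024-06-09 (when Form R-1 is filed) are 2024-06-30 and 2024-08-02 respectively; done 2024-08-06 — 4 days after the window closed.

Step 3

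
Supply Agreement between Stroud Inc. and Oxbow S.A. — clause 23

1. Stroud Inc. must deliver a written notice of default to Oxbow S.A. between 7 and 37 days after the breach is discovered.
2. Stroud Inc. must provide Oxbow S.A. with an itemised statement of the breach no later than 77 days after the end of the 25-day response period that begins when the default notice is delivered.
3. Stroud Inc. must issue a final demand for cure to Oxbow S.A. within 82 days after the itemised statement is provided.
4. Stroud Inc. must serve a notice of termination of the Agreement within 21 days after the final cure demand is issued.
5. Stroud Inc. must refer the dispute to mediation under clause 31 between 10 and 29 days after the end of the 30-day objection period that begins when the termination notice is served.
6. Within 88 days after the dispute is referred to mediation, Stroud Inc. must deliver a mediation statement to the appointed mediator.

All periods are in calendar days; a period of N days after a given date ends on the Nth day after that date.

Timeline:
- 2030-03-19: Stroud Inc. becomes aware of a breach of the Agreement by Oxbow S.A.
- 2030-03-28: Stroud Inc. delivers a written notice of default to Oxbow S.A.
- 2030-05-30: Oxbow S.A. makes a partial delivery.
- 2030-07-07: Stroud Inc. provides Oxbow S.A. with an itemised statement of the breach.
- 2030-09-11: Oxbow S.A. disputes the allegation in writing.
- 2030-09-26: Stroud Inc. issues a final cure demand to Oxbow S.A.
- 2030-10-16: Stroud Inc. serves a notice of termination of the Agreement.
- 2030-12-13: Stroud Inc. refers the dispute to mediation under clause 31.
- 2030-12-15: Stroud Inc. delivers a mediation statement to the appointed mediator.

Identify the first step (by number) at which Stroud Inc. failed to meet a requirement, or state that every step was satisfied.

Step 1: the window is 7–37 days after 2030-03-19 (when the breach is discovered), so 2030-03-26 through 2030-04-25; done 2030-03-28 — within the window.
Step 2: 77 days after 2030-04-22 (end of the 25-day response period, which began when the default notice is delivered on 2030-03-28) is 2030-07-08; done 2030-07-07 — timely.
Step 3: 82 days after 2030-07-07 (when the itemised statement is provided) is 2030-09-27; completed 2030-09-26, before the deadline.
Step 4: 21 days after 2030-09-26 (when the final cure demand is issued) is 2030-10-17; done 2030-10-16 — timely.
Step 5: the window is 10–29 days after 2030-11-15 (end of the 30-day objection period, which began when the termination notice is served on 2030-10-16), so 2030-11-25 through 2030-12-14; 2030-12-13 falls inside that range.
Step 6: 88 days after 2030-12-13 (when the dispute is referred to mediation) is 2031-03-11; done 2030-12-15 — timely.

None — every step was satisfied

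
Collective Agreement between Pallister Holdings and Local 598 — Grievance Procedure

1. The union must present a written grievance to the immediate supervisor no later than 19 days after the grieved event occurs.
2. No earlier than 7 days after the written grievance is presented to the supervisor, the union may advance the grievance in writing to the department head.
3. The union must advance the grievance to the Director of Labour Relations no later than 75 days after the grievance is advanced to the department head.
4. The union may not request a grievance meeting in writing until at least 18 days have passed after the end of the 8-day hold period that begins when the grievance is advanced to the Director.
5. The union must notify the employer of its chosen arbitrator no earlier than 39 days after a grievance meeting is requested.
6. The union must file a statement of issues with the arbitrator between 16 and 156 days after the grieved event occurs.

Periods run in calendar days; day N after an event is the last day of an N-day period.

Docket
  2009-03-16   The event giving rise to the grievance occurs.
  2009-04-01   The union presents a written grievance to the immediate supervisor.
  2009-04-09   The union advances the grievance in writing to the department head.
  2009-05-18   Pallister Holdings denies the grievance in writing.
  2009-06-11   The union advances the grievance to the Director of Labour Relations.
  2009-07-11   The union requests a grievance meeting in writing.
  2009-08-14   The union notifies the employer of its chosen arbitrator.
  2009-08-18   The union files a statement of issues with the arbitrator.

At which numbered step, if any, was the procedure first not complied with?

Step 5

Step 1: 19 days after 2009-03-16 (when the grieved event occurs) is 2009-04-04; 2009-04-01 is within that limit.
Step 2: the earliest permitted date is 7 days after 2009-04-01 (when the written grievance is presented to the supervisor), i.e. 2009-04-08; 2009-04-09 is on or after that date.
Step 3: 75 days after 2009-04-09 (when the grievance is advanced to the department head) is 2009-06-23; completed 2009-06-11, before the deadline.
Step 4: the earliest permitted date is 18 days after 2009-06-19 (end of the 8-day hold period, which began when the grievance is advanced to the Director on 2009-06-11), i.e. 2009-07-07; done 2009-07-11, after the minimum wait.
Step 5: the earliest permitted date is 39 days after 2009-07-11 (when a grievance meeting is requested), i.e. 2009-08-19; 2009-08-14 is 5 days before the earliest permitted date.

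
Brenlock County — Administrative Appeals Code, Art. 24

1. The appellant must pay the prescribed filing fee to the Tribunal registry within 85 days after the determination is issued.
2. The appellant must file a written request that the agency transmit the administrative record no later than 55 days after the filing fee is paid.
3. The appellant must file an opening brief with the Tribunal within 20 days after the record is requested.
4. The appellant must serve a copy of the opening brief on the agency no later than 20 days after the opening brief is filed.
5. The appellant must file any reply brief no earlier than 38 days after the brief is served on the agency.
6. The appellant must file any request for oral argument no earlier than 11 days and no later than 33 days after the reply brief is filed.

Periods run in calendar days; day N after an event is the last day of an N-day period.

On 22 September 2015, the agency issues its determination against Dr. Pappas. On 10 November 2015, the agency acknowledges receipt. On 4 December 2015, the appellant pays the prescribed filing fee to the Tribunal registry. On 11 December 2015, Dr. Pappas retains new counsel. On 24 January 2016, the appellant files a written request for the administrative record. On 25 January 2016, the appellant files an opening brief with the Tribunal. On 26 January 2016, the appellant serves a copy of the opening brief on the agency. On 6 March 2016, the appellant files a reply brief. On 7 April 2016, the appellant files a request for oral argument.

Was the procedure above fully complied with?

Yes

(1) due by 22 September 2015 + 85 days = 16 December 2015; completed 4 December 2015, before the deadline.
(2) due by 4 December 2015 + 55 days = 28 January 2016; completed 24 January 2016, before the deadline.
(3) due by 24 January 2016 + 20 days = 13 February 2016; done 25 January 2016 — timely.
(4) due by 25 January 2016 + 20 days = 14 February 2016; 26 January 2016 is within that limit.
(5) permitted from 26 January 2016 + 38 days = 4 March 2016 onward; 6 March 2016 is on or after that date.
(6) the permitted window runs from 6 March 2016 + 11 = 17 March 2016 to 6 March 2016 + 33 = 8 April 2016; done 7 April 2016, which is between those dates.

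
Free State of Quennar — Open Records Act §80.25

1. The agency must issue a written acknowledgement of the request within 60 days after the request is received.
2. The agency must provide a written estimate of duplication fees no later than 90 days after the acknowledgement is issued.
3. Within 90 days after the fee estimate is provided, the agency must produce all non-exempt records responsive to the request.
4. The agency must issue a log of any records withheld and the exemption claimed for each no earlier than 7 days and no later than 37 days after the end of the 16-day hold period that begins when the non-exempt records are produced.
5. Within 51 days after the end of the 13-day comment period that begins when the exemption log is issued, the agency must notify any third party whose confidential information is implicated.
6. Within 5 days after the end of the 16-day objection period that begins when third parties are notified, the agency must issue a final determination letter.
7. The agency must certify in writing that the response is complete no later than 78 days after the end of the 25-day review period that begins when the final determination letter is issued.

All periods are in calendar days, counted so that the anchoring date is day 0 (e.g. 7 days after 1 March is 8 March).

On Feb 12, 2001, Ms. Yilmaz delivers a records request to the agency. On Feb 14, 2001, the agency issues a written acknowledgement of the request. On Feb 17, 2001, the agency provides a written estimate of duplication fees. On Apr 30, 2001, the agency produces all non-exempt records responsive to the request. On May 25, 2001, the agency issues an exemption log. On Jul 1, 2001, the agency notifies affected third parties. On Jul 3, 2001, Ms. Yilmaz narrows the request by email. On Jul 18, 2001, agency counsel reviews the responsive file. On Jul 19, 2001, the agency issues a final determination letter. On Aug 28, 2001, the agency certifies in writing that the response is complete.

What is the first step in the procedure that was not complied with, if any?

None — every step was satisfied

(1) due by Feb 12, 2001 + 60 days = Apr 13, 2001; done Feb 14, 2001 — timely.
(2) due by Feb 14, 2001 + 90 days = May 15, 2001; Feb 17, 2001 is within that limit.
(3) due by Feb 17, 2001 + 90 days = May 18, 2001; Apr 30, 2001 is within that limit.
(4) the permitted window runs from May 16, 2001 + 7 = May 23, 2001 to May 16, 2001 + 37 = Jun 22, 2001; done May 25, 2001, which is between those dates.
(5) due by Jun 7, 2001 + 51 days = Jul 28, 2001; completed Jul 1, 2001, before the deadline.
(6) due by Jul 17, 2001 + 5 days = Jul 22, 2001; Jul 19, 2001 is within that limit.
(7) due by Aug 13, 2001 + 78 days = Oct 30, 2001; Aug 28, 2001 is within that limit.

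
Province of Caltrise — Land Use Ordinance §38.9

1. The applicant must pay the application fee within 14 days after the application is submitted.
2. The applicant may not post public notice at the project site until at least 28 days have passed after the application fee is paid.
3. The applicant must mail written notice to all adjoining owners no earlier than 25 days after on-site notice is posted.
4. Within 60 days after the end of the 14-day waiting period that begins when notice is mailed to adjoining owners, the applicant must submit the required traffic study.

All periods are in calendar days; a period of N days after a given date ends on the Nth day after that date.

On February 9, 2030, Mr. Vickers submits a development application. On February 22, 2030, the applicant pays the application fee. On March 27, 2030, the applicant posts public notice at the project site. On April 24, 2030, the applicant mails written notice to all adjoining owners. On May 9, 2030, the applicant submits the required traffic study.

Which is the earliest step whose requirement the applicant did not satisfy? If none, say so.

None — every step was satisfied

Step 1: 14 days after February 9, 2030 (when the application is submitted) is February 23, 2030; completed February 22, 2030, before the deadline.
Step 2: the earliest permitted date is 28 days after February 22, 2030 (when the application fee is paid), i.e. March 22, 2030; done March 27, 2030 — permitted.
Step 3: the earliest permitted date is 25 days after March 27, 2030 (when on-site notice is posted), i.e. April 21, 2030; April 24, 2030 is on or after that date.
Step 4: 60 days after May 8, 2030 (end of the 14-day waiting period, which began when notice is mailed to adjoining owners on April 24, 2030) is July 7, 2030; completed May 9, 2030, before the deadline.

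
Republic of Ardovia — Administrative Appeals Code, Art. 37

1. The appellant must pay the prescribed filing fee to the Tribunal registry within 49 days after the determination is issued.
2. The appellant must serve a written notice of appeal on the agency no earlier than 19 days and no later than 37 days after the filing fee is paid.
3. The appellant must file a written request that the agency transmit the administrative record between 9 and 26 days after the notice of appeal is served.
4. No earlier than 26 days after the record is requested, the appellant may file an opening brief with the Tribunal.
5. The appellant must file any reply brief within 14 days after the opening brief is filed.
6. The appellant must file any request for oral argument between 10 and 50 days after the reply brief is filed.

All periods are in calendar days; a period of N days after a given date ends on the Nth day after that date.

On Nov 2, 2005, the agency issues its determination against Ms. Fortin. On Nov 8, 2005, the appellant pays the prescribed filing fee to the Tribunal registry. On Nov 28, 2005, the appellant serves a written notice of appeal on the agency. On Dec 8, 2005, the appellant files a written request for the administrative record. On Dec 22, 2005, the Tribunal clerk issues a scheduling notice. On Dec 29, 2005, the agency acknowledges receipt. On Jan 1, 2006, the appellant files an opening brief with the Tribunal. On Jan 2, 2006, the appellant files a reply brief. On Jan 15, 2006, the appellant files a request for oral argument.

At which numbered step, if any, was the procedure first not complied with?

Step 4

Step 1: 49 days after Nov 2, 2005 (when the determination is issued) is Dec 21, 2005; Nov 8, 2005 is within that limit.
Step 2: the window is 19–37 days after Nov 8, 2005 (when the filing fee is paid), so Nov 27, 2005 through Dec 15, 2005; done Nov 28, 2005, which is between those dates.
Step 3: the window is 9–26 days after Nov 28, 2005 (when the notice of appeal is served), so Dec 7, 2005 through Dec 24, 2005; done Dec 8, 2005, which is between those dates.
Step 4: the earliest permitted date is 26 days after Dec 8, 2005 (when the record is requested), i.e. Jan 3, 2006; done Jan 1, 2006 — 2 days too early.
The analysis stops there.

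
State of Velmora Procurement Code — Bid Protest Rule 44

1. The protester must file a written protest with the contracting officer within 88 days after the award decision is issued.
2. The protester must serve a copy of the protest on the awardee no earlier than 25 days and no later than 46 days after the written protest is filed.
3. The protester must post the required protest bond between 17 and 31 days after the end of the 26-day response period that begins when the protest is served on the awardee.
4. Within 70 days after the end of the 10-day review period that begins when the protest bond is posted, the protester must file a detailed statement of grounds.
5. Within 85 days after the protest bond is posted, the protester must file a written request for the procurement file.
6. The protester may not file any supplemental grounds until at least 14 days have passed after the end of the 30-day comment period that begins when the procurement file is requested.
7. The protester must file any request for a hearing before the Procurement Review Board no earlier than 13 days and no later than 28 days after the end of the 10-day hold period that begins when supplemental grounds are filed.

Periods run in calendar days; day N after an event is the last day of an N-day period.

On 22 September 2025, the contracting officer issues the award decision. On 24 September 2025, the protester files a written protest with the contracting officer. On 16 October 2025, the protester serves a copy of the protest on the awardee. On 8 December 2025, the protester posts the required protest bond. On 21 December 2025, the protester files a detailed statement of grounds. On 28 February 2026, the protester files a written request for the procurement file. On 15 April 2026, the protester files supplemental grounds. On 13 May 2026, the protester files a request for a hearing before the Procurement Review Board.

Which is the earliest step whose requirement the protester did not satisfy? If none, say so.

Step 2

Step 1 — counting 88 days from 22 September 2025 (when the award decision is issued) gives a deadline of 19 December 2025; completed 24 September 2025, before the deadline.
Step 2 — 25 and 46 days from 24 September 2025 (when the written protest is filed) are 19 October 2025 and 9 November 2025 respectively; 16 October 2025 is 3 days too early.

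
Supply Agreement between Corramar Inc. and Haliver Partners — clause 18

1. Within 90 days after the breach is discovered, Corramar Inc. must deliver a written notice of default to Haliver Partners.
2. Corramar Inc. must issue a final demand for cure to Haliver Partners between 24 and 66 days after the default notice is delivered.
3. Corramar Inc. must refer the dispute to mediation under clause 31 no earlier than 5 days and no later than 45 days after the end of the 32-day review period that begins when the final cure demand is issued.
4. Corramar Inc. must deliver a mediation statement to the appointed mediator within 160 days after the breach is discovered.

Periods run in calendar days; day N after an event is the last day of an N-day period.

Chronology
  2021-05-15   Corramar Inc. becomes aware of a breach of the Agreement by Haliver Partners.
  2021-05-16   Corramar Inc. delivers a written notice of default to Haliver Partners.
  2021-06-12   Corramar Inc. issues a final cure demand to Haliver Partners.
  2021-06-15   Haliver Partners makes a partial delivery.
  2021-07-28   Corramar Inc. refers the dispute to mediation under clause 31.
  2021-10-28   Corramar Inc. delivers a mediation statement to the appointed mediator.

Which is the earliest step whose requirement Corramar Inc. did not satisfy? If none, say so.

Step 1: 90 days after 2021-05-15 (when the breach is discovered) is 2021-08-13; 2021-05-16 is within that limit.
Step 2: the window is 24–66 days after 2021-05-16 (when the default notice is delivered), so 2021-06-09 through 2021-07-21; done 2021-06-12, which is between those dates.
Step 3: the window is 5–45 days after 2021-07-14 (end of the 32-day review period, which began when the final cure demand is issued on 2021-06-12), so 2021-07-19 through 2021-08-28; 2021-07-28 falls inside that range.
Step 4: 160 days after 2021-05-15 (when the breach is discovered) is 2021-10-22; 2021-10-28 misses that deadline by 6 days.
No need to go further; step 4 was not satisfied.

Step 4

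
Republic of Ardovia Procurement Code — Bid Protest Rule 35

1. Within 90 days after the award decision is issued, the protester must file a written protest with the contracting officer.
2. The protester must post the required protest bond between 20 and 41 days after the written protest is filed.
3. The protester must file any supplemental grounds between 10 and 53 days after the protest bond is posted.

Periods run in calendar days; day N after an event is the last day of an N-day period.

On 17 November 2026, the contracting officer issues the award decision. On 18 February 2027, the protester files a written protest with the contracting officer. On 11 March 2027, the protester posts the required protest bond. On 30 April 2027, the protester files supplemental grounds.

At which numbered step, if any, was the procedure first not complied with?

Step 1

Step 1: 90 days after 17 November 2026 (when the award decision is issued) is 15 February 2027; 18 February 2027 misses that deadline by 3 days.
The analysis stops there.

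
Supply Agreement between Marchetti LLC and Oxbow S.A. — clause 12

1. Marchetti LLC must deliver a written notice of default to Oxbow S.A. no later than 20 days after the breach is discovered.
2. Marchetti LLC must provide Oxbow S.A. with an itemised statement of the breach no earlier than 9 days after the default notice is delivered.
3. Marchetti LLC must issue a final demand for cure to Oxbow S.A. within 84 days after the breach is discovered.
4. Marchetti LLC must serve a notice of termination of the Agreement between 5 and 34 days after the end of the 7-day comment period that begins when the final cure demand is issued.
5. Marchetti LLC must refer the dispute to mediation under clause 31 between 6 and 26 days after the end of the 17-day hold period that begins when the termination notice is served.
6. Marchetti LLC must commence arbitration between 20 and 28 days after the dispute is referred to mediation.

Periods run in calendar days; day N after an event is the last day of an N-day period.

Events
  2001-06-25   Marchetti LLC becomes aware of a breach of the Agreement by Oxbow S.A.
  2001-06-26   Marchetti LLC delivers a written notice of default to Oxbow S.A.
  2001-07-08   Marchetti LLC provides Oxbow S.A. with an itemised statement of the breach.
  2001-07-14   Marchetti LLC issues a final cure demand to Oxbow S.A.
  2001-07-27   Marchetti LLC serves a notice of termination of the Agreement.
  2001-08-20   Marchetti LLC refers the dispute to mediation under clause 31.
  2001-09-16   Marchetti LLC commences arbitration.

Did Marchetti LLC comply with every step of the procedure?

Step 1: 20 days after 2001-06-25 (when the breach is discovered) is 2001-07-15; completed 2001-06-26, before the deadline.
Step 2: the earliest permitted date is 9 days after 2001-06-26 (when the default notice is delivered), i.e. 2001-07-05; done 2001-07-08, after the minimum wait.
Step 3: 84 days after 2001-06-25 (when the breach is discovered) is 2001-09-17; done 2001-07-14 — timely.
Step 4: the window is 5–34 days after 2001-07-21 (end of the 7-day comment period, which began when the final cure demand is issued on 2001-07-14), so 2001-07-26 through 2001-08-24; done 2001-07-27 — within the window.
Step 5: the window is 6–26 days after 2001-08-13 (end of the 17-day hold period, which began when the termination notice is served on 2001-07-27), so 2001-08-19 through 2001-09-08; done 2001-08-20 — within the window.
Step 6: the window is 20–28 days after 2001-08-20 (when the dispute is referred to mediation), so 2001-09-09 through 2001-09-17; done 2001-09-16 — within the window.

Yes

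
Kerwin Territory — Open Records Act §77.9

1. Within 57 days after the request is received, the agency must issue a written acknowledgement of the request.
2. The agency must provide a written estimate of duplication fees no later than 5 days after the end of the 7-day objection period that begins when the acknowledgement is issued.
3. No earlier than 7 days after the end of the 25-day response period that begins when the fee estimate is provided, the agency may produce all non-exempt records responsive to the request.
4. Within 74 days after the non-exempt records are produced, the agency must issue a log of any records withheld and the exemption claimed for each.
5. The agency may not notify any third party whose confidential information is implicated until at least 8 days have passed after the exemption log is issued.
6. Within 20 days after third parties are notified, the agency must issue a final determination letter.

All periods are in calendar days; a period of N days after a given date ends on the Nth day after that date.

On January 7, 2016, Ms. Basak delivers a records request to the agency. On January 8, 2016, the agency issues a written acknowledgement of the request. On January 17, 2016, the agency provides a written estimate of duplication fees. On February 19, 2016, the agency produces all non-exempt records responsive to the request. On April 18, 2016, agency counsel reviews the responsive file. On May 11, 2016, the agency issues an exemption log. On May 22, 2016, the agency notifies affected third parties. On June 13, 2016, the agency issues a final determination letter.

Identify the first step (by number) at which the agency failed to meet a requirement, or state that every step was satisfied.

Step 4

(1) due by January 7, 2016 + 57 days = March 4, 2016; done January 8, 2016 — timely.
(2) due by January 15, 2016 + 5 days = January 20, 2016; January 17, 2016 is within that limit.
(3) permitted from February 11, 2016 + 7 days = February 18, 2016 onward; February 19, 2016 is on or after that date.
(4) due by February 19, 2016 + 74 days = May 3, 2016; May 11, 2016 misses that deadline by 8 days.
That is the first point of non-compliance.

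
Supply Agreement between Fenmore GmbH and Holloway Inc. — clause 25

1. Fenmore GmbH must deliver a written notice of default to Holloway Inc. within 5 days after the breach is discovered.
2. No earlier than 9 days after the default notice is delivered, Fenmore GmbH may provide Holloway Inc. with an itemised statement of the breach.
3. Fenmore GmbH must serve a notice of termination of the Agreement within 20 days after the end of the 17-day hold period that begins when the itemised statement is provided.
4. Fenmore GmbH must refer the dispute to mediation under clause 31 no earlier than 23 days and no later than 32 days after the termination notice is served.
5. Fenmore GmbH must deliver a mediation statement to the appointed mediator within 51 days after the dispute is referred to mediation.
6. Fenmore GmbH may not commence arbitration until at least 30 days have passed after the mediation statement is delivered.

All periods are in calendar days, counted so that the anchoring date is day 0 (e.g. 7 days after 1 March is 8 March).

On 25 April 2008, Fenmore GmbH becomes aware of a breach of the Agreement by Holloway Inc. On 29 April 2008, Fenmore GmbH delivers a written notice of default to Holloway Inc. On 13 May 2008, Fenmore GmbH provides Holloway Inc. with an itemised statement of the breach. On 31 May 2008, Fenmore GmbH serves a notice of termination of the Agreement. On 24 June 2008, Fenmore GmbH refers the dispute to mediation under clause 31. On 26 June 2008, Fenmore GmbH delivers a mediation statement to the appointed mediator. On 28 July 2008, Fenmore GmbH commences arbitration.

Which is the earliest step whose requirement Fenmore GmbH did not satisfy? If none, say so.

None — every step was satisfied

Step 1: 5 days after 25 April 2008 (when the breach is discovered) is 30 April 2008; 29 April 2008 is within that limit.
Step 2: the earliest permitted date is 9 days after 29 April 2008 (when the default notice is delivered), i.e. 8 May 2008; done 13 May 2008, after the minimum wait.
Step 3: 20 days after 30 May 2008 (end of the 17-day hold period, which began when the itemised statement is provided on 13 May 2008) is 19 June 2008; 31 May 2008 is within that limit.
Step 4: the window is 23–32 days after 31 May 2008 (when the termination notice is served), so 23 June 2008 through 2 July 2008; done 24 June 2008, which is between those dates.
Step 5: 51 days after 24 June 2008 (when the dispute is referred to mediation) is 14 August 2008; 26 June 2008 is within that limit.
Step 6: the earliest permitted date is 30 days after 26 June 2008 (when the mediation statement is delivered), i.e. 26 July 2008; 28 July 2008 is on or after that date.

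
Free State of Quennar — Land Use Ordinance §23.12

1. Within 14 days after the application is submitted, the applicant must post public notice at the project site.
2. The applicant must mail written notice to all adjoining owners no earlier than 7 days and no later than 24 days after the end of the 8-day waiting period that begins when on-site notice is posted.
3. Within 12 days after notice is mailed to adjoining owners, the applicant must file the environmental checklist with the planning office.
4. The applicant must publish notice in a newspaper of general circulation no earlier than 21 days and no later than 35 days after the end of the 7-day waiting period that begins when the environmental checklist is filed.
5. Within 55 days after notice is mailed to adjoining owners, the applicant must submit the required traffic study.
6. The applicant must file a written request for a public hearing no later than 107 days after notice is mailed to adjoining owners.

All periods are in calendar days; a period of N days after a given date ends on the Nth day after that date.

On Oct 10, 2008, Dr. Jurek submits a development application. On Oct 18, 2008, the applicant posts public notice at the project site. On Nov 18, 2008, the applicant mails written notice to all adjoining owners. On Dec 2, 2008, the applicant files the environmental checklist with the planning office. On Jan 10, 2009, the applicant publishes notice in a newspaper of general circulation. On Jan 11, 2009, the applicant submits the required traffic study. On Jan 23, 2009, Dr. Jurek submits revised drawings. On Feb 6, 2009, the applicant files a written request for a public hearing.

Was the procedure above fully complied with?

No

Step 1: 14 days after Oct 10, 2008 (when the application is submitted) is Oct 24, 2008; done Oct 18, 2008 — timely.
Step 2: the window is 7–24 days after Oct 26, 2008 (end of the 8-day waiting period, which began when on-site notice is posted on Oct 18, 2008), so Nov 2, 2008 through Nov 19, 2008; Nov 18, 2008 falls inside that range.
Step 3: 12 days after Nov 18, 2008 (when notice is mailed to adjoining owners) is Nov 30, 2008; not done until Dec 2, 2008, 2 days after the deadline.
The procedure was therefore not followed at step 3.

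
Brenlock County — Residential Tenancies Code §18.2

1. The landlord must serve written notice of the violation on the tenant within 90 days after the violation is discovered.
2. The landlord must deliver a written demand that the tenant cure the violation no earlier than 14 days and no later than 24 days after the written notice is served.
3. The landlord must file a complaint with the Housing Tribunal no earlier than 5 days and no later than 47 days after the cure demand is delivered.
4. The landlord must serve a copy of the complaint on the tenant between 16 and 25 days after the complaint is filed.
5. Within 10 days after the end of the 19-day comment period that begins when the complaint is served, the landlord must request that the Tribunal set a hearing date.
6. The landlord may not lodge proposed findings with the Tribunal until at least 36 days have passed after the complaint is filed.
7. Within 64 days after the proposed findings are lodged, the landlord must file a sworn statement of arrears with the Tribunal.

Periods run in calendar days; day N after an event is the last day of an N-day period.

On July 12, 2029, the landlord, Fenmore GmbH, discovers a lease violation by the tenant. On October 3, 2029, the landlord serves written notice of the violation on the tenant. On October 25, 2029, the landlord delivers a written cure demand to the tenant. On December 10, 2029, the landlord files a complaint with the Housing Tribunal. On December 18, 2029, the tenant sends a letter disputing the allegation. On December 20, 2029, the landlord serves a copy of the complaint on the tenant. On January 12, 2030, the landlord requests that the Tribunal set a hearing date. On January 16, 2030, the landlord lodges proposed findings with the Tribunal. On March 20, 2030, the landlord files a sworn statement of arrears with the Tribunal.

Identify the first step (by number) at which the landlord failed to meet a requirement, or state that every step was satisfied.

Step 4

Step 1: 90 days after July 12, 2029 (when the violation is discovered) is October 10, 2029; completed October 3, 2029, before the deadline.
Step 2: the window is 14–24 days after October 3, 2029 (when the written notice is served), so October 17, 2029 through October 27, 2029; October 25, 2029 falls inside that range.
Step 3: the window is 5–47 days after October 25, 2029 (when the cure demand is delivered), so October 30, 2029 through December 11, 2029; done December 10, 2029 — within the window.
Step 4: the window is 16–25 days after December 10, 2029 (when the complaint is filed), so December 26, 2029 through January 4, 2030; done December 20, 2029 — 6 days before the window opened.
The procedure was therefore not followed at step 4.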